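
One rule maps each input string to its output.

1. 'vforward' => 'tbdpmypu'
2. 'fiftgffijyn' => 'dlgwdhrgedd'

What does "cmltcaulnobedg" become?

Rule — take characters alternately from the front and the back (1st, last, 2nd, 2nd-last, ...), then shift every letter 2 places backward in the alphabet (wrapping around).
On "cmltcaulnobedg" that produces "aekbjcrzamylsj".

aekbjcrzamylsj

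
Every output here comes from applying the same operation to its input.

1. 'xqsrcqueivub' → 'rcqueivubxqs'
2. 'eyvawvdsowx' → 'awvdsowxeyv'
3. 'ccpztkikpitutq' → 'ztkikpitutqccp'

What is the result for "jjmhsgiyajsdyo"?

hsgiyajsdyojjm

The pattern: move the first 3 characters to the end (rotate left by 3).
"jjmhsgiyajsdyo" → "hsgiyajsdyojjm".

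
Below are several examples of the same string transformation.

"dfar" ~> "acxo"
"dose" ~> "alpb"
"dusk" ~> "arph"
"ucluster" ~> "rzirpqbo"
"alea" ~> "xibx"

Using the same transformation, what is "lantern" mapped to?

ixkqbok

The rule is to shift every letter 3 places backward in the alphabet (wrapping around).
Doing the same to "lantern": "ixkqbok".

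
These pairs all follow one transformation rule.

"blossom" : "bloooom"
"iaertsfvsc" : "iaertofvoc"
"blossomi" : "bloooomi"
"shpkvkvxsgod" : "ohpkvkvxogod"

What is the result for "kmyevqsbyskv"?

The pattern: replace every "s" with "o".
Applying that to "kmyevqsbyskv" gives "kmyevqobyokv".

kmyevqobyokv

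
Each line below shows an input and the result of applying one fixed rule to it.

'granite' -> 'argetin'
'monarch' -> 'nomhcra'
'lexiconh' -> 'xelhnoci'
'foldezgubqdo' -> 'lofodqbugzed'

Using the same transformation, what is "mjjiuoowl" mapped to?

jjmlwooui

The pattern: move the first 3 characters to the end (rotate left by 3), then reverse the string.
Working it through for "mjjiuoowl": intermediate "iuoowlmjj", final "jjmlwooui".
(Check on "granite": → "nitegra" → "argetin" ✓)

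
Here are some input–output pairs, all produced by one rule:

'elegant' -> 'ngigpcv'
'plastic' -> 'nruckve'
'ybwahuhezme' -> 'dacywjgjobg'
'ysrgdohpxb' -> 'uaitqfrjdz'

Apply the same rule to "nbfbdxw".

What's happening: shift every letter 2 places forward in the alphabet (wrapping around), then swap each adjacent pair of characters (1↔2, 3↔4, ...).
Working it through for "nbfbdxw": intermediate "pdhdfzy", final "dpdhzfy".
(Check on "ybwahuhezme": → "adycjwjgbog" → "dacywjgjobg" ✓)

dpdhzfy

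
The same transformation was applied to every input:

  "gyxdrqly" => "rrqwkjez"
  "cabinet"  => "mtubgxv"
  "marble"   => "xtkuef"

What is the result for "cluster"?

The transformation: swap the first and last characters, then shift every letter 7 places backward in the alphabet (wrapping around).
"cluster" → "rlustec" → "kenlmxv".
(Check on "gyxdrqly": → "yyxdrqlg" → "rrqwkjez" ✓)

kenlmxv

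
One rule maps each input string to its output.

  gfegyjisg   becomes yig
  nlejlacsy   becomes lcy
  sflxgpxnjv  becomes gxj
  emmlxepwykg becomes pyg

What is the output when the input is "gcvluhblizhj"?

Looking at the pairs, the operation is to keep every other character starting from the first (positions 1st, 3rd, 5th, ...), then keep only the last 3 characters.
Doing the same to "gcvluhblizhj": "bih".

bih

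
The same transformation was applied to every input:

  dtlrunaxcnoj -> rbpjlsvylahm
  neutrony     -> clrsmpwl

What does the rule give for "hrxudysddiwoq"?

What's happening: swap each adjacent pair of characters (1↔2, 3↔4, ...), then shift every letter 2 places backward in the alphabet (wrapping around).
On "hrxudysddiwoq": the first step gives "rhuxyddsidowq", and the second then gives "pfsvwbbqgbmuo".

pfsvwbbqgbmuo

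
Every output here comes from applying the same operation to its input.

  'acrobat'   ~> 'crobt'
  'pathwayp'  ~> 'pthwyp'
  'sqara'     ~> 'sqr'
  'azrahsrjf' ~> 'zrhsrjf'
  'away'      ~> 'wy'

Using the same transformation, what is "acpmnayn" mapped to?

cpmnyn

What's happening: remove every "a".
"acpmnayn" → "cpmnyn".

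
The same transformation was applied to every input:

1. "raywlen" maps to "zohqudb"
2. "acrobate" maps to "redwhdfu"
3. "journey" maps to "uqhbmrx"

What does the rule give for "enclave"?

odyhhqf

What's happening: shift every letter 3 places forward in the alphabet (wrapping around), then move the first 3 characters to the end (rotate left by 3).
"enclave" → "hqfodyh" → "odyhhqf".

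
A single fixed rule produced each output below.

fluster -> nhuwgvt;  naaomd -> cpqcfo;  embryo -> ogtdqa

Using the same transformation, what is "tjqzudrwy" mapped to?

Rule — shift every letter 2 places forward in the alphabet (wrapping around), then swap each adjacent pair of characters (1↔2, 3↔4, ...).
For "tjqzudrwy", step one produces "vlsbwftya"; step two turns that into "lvbsfwyta".
(Check on "embryo": → "godtaq" → "ogtdqa" ✓)

lvbsfwyta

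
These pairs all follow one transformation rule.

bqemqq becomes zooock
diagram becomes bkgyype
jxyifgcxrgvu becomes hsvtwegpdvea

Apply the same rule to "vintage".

tcgelyr

Looking at the pairs, the operation is to take characters alternately from the front and the back (1st, last, 2nd, 2nd-last, ...), then shift every letter 2 places backward in the alphabet (wrapping around).
"vintage" → "veignat" → "tcgelyr".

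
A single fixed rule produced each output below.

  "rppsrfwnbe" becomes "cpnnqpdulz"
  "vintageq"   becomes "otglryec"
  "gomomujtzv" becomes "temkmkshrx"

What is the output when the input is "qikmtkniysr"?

pogikrilgwq

Each output is the input with this applied: move the last character to the front, then shift every letter 2 places backward in the alphabet (wrapping around).
Working it through for "qikmtkniysr": intermediate "rqikmtkniys", final "pogikrilgwq".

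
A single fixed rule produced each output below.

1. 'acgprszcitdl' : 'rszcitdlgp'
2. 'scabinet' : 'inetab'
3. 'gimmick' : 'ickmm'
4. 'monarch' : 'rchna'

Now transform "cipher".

erph

Looking at the pairs, the operation is to delete the first 2 characters, then move the first 2 characters to the end (rotate left by 2).
On "cipher": the first step gives "pher", and the second then gives "erph".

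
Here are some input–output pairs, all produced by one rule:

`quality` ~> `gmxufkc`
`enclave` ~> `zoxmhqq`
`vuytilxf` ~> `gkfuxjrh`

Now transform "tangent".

In each case the input is transformed by: move the first character to the end, then shift every letter 12 places forward in the alphabet (wrapping around).
On "tangent": the first step gives "angentt", and the second then gives "mzsqzff".

mzsqzff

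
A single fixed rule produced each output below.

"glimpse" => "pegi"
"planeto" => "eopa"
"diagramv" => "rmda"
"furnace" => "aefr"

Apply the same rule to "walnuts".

uswl

In each case the input is transformed by: keep every other character starting from the first (positions 1st, 3rd, 5th, ...), then swap the front and back halves of the string.
On "walnuts": the first step gives "wlus", and the second then gives "uswl".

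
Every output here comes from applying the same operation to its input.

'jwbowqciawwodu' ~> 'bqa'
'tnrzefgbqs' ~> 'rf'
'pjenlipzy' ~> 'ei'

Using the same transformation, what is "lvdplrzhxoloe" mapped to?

drx

In each case the input is transformed by: keep one character in every 3, starting at position 3 (positions 3rd, 6th, 9th, ...), then delete the last character.
On "lvdplrzhxoloe": the first step gives "drxo", and the second then gives "drx".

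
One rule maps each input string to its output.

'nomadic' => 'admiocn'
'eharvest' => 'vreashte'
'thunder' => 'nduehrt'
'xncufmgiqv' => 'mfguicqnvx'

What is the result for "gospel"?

pseolg

What's happening: take characters alternately from the front and the back (1st, last, 2nd, 2nd-last, ...), then reverse the string.
"gospel" → "gloesp" → "pseolg".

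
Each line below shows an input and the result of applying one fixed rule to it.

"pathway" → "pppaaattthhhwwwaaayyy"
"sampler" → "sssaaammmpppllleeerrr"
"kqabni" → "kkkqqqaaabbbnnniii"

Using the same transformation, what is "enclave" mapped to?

What's happening: repeat every character 3 times.
Doing the same to "enclave": "eeennnccclllaaavvveee".

eeennnccclllaaavvveee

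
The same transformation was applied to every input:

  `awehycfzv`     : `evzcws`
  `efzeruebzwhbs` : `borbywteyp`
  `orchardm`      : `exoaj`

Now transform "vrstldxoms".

qiauljp

Looking at the pairs, the operation is to delete the first 3 characters, then shift every letter 3 places backward in the alphabet (wrapping around).
On "vrstldxoms": the first step gives "tldxoms", and the second then gives "qiauljp".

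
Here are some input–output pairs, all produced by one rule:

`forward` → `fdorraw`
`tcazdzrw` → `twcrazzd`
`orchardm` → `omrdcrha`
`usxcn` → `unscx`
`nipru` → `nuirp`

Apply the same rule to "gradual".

Looking at the pairs, the operation is to take characters alternately from the front and the back (1st, last, 2nd, 2nd-last, ...).
For "gradual" the result is "glraaud".

glraaud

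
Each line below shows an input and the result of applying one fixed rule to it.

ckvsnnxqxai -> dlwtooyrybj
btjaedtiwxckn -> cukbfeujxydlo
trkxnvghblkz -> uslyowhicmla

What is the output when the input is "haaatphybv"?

ibbbuqizcw

What's happening: shift every letter 1 place forward in the alphabet (wrapping around).
So "haaatphybv" becomes "ibbbuqizcw".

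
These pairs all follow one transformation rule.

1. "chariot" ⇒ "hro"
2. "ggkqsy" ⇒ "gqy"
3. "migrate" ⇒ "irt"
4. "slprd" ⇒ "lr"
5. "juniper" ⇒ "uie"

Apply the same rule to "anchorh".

The pattern: keep every other character starting from the second (positions 2nd, 4th, 6th, ...).
On "anchorh" that produces "nhr".

nhr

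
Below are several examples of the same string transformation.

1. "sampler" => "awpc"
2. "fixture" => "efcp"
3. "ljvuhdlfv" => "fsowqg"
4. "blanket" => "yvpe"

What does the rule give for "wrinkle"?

yvwp

The transformation: shift every letter 11 places forward in the alphabet (wrapping around), then delete the first 3 characters.
For "wrinkle", step one produces "hctyvwp"; step two turns that into "yvwp".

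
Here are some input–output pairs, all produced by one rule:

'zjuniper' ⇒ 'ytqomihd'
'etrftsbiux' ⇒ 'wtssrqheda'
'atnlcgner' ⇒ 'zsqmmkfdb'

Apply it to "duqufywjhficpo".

xvttponihgeecb

Each output is the input with this applied: shift every letter 1 place backward in the alphabet (wrapping around), then sort the characters into reverse alphabetical order.
Applying that to "duqufywjhficpo" gives "xvttponihgeecb".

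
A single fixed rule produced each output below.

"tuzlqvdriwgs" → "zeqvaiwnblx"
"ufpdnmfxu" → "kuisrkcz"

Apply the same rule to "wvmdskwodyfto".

arixpbtidkyt

Each output is the input with this applied: delete the first character, then shift every letter 5 places forward in the alphabet (wrapping around).
Starting from "wvmdskwodyfto": after the first operation, "vmdskwodyfto"; after the second, "arixpbtidkyt".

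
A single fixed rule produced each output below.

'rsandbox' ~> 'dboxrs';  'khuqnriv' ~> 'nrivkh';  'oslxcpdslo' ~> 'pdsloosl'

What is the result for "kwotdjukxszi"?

ukxszikwot

Rule — swap the front and back halves of the string, then delete the last 2 characters.
Working it through for "kwotdjukxszi": intermediate "ukxszikwotdj", final "ukxszikwot".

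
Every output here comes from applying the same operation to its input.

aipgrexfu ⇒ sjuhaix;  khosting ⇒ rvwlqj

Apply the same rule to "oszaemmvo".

cdhppyr

Looking at the pairs, the operation is to delete the first 2 characters, then shift every letter 3 places forward in the alphabet (wrapping around).
On "oszaemmvo": the first step gives "zaemmvo", and the second then gives "cdhppyr".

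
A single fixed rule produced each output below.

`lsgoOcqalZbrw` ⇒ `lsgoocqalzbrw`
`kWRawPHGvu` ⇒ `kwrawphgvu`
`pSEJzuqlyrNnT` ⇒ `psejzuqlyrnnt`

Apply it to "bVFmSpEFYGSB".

In each case the input is transformed by: convert every letter to lowercase.
Applying that to "bVFmSpEFYGSB" gives "bvfmspefygsb".

bvfmspefygsb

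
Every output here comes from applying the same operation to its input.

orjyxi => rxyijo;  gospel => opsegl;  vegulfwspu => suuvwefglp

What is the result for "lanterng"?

The pattern: sort the characters into alphabetical order, then swap the front and back halves of the string.
For "lanterng", step one produces "aeglnnrt"; step two turns that into "nnrtaegl".

nnrtaegl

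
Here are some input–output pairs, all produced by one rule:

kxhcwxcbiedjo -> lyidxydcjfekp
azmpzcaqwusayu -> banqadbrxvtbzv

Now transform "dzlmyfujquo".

Each output is the input with this applied: shift every letter 1 place forward in the alphabet (wrapping around).
"dzlmyfujquo" → "eamnzgvkrvp".

eamnzgvkrvp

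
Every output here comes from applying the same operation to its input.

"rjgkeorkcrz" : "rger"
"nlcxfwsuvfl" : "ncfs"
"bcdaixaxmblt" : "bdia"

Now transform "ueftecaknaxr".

In each case the input is transformed by: keep every other character starting from the first (positions 1st, 3rd, 5th, ...), then keep only the first 4 characters.
Applying both steps to "ueftecaknaxr": "ufeanx", then "ufea".

ufea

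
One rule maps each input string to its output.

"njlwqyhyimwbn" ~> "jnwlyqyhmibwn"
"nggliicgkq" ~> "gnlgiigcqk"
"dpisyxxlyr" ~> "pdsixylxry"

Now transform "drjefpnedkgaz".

rdejpfenkdagz

Rule — swap each adjacent pair of characters (1↔2, 3↔4, ...).
On "drjefpnedkgaz" that produces "rdejpfenkdagz".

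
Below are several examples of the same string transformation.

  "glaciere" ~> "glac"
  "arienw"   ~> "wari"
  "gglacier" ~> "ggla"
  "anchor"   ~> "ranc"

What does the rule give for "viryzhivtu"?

iryz

The transformation: swap the front and back halves of the string, then keep only the last 4 characters.
On "viryzhivtu": the first step gives "hivtuviryz", and the second then gives "iryz".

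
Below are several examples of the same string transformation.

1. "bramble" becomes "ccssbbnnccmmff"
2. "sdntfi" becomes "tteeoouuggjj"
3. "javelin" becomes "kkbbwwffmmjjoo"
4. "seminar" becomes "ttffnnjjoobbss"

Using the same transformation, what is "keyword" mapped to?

llffzzxxppssee

Looking at the pairs, the operation is to shift every letter 1 place forward in the alphabet (wrapping around), then double every character.
"keyword" → "lfzxpse" → "llffzzxxppssee".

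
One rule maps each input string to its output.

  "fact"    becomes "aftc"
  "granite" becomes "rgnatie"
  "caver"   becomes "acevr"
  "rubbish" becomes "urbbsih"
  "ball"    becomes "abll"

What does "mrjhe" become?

What's happening: swap each adjacent pair of characters (1↔2, 3↔4, ...).
Applying that to "mrjhe" gives "rmhje".

rmhje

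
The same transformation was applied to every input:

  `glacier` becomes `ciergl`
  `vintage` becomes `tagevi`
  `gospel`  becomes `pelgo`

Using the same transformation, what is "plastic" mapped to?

Each output is the input with this applied: move the first 2 characters to the end (rotate left by 2), then delete the first character.
For "plastic" the result is "sticpl".

sticpl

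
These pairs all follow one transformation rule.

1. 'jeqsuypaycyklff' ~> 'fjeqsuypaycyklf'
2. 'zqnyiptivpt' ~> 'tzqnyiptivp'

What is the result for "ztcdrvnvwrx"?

Rule — move the last character to the front.
On "ztcdrvnvwrx" that produces "xztcdrvnvwr".

xztcdrvnvwr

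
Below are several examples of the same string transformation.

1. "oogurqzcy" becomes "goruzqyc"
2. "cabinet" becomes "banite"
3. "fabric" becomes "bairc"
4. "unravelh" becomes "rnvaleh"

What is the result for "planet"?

alent

What's happening: delete the first character, then swap each adjacent pair of characters (1↔2, 3↔4, ...).
"planet" → "lanet" → "alent".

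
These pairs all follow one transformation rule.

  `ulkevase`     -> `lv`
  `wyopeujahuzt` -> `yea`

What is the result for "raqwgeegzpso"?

agg

What's happening: keep one character in every 3, starting at position 2 (positions 2nd, 5th, 8th, ...), then delete the last character.
"raqwgeegzpso" → "aggs" → "agg".
(Check on "ulkevase": → "lve" → "lv" ✓)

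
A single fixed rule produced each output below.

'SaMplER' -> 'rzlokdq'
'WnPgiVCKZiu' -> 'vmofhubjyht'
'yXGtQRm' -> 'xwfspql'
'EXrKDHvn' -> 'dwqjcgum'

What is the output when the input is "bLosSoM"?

aknrrnl

Rule — shift every letter 1 place backward in the alphabet (wrapping around), then convert every letter to lowercase.
For "bLosSoM", step one produces "aKnrRnL"; step two turns that into "aknrrnl".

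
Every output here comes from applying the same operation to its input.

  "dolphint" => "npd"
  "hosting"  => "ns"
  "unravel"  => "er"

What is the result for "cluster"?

The rule is to reverse the string, then keep one character in every 3, starting at position 2 (positions 2nd, 5th, 8th, ...).
For "cluster" the result is "eu".

eu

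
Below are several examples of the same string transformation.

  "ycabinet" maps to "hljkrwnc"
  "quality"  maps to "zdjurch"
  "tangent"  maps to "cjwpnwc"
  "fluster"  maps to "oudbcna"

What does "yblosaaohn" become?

The transformation: shift every letter 9 places forward in the alphabet (wrapping around).
"yblosaaohn" → "hkuxbjjxqw".

hkuxbjjxqw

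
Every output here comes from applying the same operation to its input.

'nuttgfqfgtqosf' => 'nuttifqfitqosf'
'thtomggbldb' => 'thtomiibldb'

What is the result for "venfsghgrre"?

venfsihirre

The pattern: replace every "g" with "i".
"venfsghgrre" → "venfsihirre".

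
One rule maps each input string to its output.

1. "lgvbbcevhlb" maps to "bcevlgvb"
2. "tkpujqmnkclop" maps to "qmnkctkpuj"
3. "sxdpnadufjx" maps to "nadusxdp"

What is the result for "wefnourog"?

nouwef

In each case the input is transformed by: delete the last 3 characters, then swap the front and back halves of the string.
Starting from "wefnourog": after the first operation, "wefnou"; after the second, "nouwef".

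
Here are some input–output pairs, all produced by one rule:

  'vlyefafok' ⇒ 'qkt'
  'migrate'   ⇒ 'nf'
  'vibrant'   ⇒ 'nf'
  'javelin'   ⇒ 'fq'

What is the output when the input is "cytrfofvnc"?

In each case the input is transformed by: shift every letter 5 places forward in the alphabet (wrapping around), then keep one character in every 3, starting at position 2 (positions 2nd, 5th, 8th, ...).
On "cytrfofvnc": the first step gives "hdywktkash", and the second then gives "dka".

dka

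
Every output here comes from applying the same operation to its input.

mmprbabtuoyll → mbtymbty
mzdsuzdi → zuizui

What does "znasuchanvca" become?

What's happening: keep one character in every 3, starting at position 2 (positions 2nd, 5th, 8th, ...), then write the whole string twice.
Applying both steps to "znasuchanvca": "nuac", then "nuacnuac".

nuacnuac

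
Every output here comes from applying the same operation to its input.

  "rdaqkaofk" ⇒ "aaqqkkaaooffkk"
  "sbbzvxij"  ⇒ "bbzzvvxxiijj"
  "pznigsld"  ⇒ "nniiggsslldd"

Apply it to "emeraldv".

eerraallddvv

Looking at the pairs, the operation is to delete the first 2 characters, then double every character.
So "emeraldv" becomes "eerraallddvv".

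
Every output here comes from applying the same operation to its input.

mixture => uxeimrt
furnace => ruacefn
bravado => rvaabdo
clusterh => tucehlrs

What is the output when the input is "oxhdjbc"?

oxbcdhj

The transformation: sort the characters into alphabetical order, then move the last 2 characters to the front (rotate right by 2).
Starting from "oxhdjbc": after the first operation, "bcdhjox"; after the second, "oxbcdhj".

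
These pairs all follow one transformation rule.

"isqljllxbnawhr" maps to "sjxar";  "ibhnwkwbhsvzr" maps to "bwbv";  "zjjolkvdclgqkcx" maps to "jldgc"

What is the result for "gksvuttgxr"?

kug

In each case the input is transformed by: keep one character in every 3, starting at position 2 (positions 2nd, 5th, 8th, ...).
Applying that to "gksvuttgxr" gives "kug".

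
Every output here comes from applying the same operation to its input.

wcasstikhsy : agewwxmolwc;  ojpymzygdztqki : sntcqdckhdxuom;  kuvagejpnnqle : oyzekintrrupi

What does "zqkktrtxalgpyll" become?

duooxvxbepktcpp

Rule — shift every letter 4 places forward in the alphabet (wrapping around).
On "zqkktrtxalgpyll" that produces "duooxvxbepktcpp".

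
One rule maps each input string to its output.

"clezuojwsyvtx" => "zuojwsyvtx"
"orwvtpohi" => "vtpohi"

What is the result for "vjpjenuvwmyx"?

jenuvwmyx

In each case the input is transformed by: delete the first 3 characters.
Doing the same to "vjpjenuvwmyx": "jenuvwmyx".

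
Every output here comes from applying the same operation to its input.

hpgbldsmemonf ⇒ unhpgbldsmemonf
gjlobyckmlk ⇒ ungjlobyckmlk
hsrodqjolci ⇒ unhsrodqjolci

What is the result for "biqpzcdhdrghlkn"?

The rule is to prepend "un".
On "biqpzcdhdrghlkn" that produces "unbiqpzcdhdrghlkn".

unbiqpzcdhdrghlkn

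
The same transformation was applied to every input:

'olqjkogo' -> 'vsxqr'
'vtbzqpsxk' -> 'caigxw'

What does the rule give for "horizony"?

ovypg

The transformation: delete the last 3 characters, then shift every letter 7 places forward in the alphabet (wrapping around).
On "horizony": the first step gives "horiz", and the second then gives "ovypg".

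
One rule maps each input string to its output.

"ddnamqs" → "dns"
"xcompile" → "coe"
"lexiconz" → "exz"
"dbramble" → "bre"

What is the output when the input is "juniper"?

unr

The pattern: swap each adjacent pair of characters (1↔2, 3↔4, ...), then keep one character in every 3, starting at position 1 (positions 1st, 4th, 7th, ...).
Working it through for "juniper": intermediate "ujinepr", final "unr".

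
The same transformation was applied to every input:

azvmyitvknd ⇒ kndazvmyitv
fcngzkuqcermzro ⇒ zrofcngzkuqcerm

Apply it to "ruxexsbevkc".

vkcruxexsbe

What's happening: move the last 3 characters to the front (rotate right by 3).
Doing the same to "ruxexsbevkc": "vkcruxexsbe".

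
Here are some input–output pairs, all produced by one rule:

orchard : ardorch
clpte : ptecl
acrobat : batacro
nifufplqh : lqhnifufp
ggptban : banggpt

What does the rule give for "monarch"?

In each case the input is transformed by: move the last 3 characters to the front (rotate right by 3).
So "monarch" becomes "rchmona".

rchmona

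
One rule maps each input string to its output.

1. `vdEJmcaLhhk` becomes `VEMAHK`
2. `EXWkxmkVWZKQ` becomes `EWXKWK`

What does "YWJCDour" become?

YJDU

Looking at the pairs, the operation is to keep every other character starting from the first (positions 1st, 3rd, 5th, ...), then convert every letter to uppercase.
Applying both steps to "YWJCDour": "YJDu", then "YJDU".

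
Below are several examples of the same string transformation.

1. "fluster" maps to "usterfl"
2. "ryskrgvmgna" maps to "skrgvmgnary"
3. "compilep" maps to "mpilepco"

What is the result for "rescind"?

scindre

Looking at the pairs, the operation is to move the first 2 characters to the end (rotate left by 2).
"rescind" → "scindre".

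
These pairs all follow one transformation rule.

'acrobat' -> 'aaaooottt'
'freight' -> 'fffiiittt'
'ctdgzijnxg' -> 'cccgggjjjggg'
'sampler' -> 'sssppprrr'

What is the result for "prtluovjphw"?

The rule is to keep one character in every 3, starting at position 1 (positions 1st, 4th, 7th, ...), then repeat every character 3 times.
Applying both steps to "prtluovjphw": "plvh", then "ppplllvvvhhh".

ppplllvvvhhh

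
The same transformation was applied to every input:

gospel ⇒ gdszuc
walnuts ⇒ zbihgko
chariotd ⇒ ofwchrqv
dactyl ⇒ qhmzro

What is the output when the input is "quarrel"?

The transformation: move the first 2 characters to the end (rotate left by 2), then shift every letter 12 places backward in the alphabet (wrapping around).
Starting from "quarrel": after the first operation, "arrelqu"; after the second, "offszei".

offszei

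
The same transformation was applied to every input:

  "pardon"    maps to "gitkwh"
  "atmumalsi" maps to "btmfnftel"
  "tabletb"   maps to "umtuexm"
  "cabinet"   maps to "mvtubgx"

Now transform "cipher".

In each case the input is transformed by: shift every letter 7 places backward in the alphabet (wrapping around), then move the last character to the front.
So "cipher" becomes "kvbiax".

kvbiax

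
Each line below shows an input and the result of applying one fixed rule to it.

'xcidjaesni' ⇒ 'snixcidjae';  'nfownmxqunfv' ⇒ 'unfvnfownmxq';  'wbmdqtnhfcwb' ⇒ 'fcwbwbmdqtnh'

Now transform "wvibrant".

ntwvibra

What's happening: move the first 2 characters to the end (rotate left by 2), then swap the front and back halves of the string.
"wvibrant" → "ntwvibra".
(Check on "nfownmxqunfv": → "ownmxqunfvnf" → "unfvnfownmxq" ✓)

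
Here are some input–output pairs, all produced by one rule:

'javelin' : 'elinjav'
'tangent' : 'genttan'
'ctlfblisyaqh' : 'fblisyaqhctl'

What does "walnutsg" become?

What's happening: move the first 3 characters to the end (rotate left by 3).
For "walnutsg" the result is "nutsgwal".

nutsgwal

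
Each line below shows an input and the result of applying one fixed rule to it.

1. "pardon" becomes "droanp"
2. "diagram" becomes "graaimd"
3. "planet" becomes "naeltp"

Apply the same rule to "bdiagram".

gariadmb

The rule is to take characters alternately from the front and the back (1st, last, 2nd, 2nd-last, ...), then reverse the string.
Applying that to "bdiagram" gives "gariadmb".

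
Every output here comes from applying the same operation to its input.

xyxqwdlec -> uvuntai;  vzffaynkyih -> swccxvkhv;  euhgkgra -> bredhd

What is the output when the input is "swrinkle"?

ptofkh

What's happening: shift every letter 3 places backward in the alphabet (wrapping around), then delete the last 2 characters.
Applying both steps to "swrinkle": "ptofkhib", then "ptofkh".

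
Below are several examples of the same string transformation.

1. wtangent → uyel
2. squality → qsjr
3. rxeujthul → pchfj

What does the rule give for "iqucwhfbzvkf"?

The pattern: shift every letter 2 places backward in the alphabet (wrapping around), then keep every other character starting from the first (positions 1st, 3rd, 5th, ...).
"iqucwhfbzvkf" → "gosaufdzxtid" → "gsudxi".

gsudxi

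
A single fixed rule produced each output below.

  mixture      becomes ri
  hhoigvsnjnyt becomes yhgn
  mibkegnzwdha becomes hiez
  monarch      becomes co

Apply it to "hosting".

The transformation: move the last 3 characters to the front (rotate right by 3), then keep one character in every 3, starting at position 2 (positions 2nd, 5th, 8th, ...).
Applying both steps to "hosting": "inghost", then "no".

no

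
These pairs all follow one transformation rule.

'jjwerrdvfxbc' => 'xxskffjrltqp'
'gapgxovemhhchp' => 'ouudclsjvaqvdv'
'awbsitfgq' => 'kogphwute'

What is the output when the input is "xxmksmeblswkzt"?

In each case the input is transformed by: swap each adjacent pair of characters (1↔2, 3↔4, ...), then shift every letter 12 places backward in the alphabet (wrapping around).
"xxmksmeblswkzt" → "xxkmmsbeslkwtz" → "llyaagpsgzykhn".

llyaagpsgzykhn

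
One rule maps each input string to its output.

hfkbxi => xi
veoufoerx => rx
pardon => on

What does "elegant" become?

nt

The transformation: keep only the last 2 characters.
So "elegant" becomes "nt".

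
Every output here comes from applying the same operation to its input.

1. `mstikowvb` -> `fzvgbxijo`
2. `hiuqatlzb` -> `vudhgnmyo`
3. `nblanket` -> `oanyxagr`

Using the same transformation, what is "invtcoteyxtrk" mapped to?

Looking at the pairs, the operation is to swap each adjacent pair of characters (1↔2, 3↔4, ...), then shift every letter 13 places forward in the alphabet (wrapping around) — i.e. ROT13.
"invtcoteyxtrk" → "nitvocetxyrtk" → "avgibprgklegx".

avgibprgklegx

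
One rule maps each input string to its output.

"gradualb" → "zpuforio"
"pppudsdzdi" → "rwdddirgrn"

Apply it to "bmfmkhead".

orpatayvs

Each output is the input with this applied: move the last 2 characters to the front (rotate right by 2), then shift every letter 12 places backward in the alphabet (wrapping around).
Applying that to "bmfmkhead" gives "orpatayvs".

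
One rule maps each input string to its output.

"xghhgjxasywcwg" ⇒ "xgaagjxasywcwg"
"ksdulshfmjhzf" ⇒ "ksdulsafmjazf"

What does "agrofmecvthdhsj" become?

The pattern: replace every "h" with "a".
"agrofmecvthdhsj" → "agrofmecvtadasj".

agrofmecvtadasj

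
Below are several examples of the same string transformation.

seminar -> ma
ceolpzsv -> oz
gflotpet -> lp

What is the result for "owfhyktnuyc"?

fku

In each case the input is transformed by: keep one character in every 3, starting at position 3 (positions 3rd, 6th, 9th, ...).
So "owfhyktnuyc" becomes "fku".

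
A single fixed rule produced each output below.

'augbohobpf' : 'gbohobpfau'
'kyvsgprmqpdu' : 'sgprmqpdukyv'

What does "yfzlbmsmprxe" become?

lbmsmprxeyfz

The rule is to swap the front and back halves of the string, then move the last 3 characters to the front (rotate right by 3).
Working it through for "yfzlbmsmprxe": intermediate "smprxeyfzlbm", final "lbmsmprxeyfz".
(Check on "augbohobpf": → "hobpfaugbo" → "gbohobpfau" ✓)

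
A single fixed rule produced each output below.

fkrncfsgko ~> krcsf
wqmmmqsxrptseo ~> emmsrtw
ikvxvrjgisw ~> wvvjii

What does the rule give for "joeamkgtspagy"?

The pattern: keep every other character starting from the first (positions 1st, 3rd, 5th, ...), then swap the first and last characters.
Starting from "joeamkgtspagy": after the first operation, "jemgsay"; after the second, "yemgsaj".

yemgsaj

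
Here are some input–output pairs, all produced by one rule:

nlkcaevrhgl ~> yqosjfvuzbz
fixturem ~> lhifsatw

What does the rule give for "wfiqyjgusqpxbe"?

The rule is to move the first 2 characters to the end (rotate left by 2), then shift every letter 12 places backward in the alphabet (wrapping around).
Working it through for "wfiqyjgusqpxbe": intermediate "iqyjgusqpxbewf", final "wemxuigedlpskt".

wemxuigedlpskt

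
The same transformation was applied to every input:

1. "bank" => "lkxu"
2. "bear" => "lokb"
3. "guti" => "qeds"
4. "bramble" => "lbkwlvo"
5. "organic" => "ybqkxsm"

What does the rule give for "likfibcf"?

The pattern: shift every letter 10 places forward in the alphabet (wrapping around).
Doing the same to "likfibcf": "vsupslmp".

vsupslmp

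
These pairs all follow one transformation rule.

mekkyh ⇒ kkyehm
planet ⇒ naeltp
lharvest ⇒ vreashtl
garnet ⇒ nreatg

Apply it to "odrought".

uogrhdto

The pattern: swap the front and back halves of the string, then take characters alternately from the front and the back (1st, last, 2nd, 2nd-last, ...).
For "odrought", step one produces "ughtodro"; step two turns that into "uogrhdto".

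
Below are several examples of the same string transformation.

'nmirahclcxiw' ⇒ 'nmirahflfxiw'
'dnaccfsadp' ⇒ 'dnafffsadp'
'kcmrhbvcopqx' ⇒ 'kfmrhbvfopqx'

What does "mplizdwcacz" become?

Each output is the input with this applied: replace every "c" with "f".
Applying that to "mplizdwcacz" gives "mplizdwfafz".

mplizdwfafz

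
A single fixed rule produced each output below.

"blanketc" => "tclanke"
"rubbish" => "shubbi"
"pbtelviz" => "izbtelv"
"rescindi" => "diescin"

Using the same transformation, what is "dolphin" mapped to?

Looking at the pairs, the operation is to delete the first character, then move the last 2 characters to the front (rotate right by 2).
On "dolphin": the first step gives "olphin", and the second then gives "inolph".

inolph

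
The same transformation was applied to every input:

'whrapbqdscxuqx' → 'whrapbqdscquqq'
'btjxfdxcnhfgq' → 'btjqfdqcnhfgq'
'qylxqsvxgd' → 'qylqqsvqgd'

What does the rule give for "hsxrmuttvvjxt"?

In each case the input is transformed by: replace every "x" with "q".
For "hsxrmuttvvjxt" the result is "hsqrmuttvvjqt".

hsqrmuttvvjqt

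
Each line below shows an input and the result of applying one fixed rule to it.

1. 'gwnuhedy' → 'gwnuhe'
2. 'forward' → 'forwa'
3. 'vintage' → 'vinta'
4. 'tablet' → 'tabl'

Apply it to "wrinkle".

In each case the input is transformed by: delete the last 2 characters.
So "wrinkle" becomes "wrink".

wrink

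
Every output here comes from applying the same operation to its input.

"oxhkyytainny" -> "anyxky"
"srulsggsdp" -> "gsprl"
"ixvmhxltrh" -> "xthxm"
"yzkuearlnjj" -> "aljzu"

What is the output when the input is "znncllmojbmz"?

The pattern: keep every other character starting from the second (positions 2nd, 4th, 6th, ...), then move the last 3 characters to the front (rotate right by 3).
"znncllmojbmz" → "nclobz" → "obzncl".

obzncl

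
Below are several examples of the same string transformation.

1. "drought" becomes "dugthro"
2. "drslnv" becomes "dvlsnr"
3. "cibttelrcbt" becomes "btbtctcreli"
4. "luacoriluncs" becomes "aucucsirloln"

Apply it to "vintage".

avetgni

What's happening: sort the characters into alphabetical order, then take characters alternately from the front and the back (1st, last, 2nd, 2nd-last, ...).
For "vintage", step one produces "aegintv"; step two turns that into "avetgni".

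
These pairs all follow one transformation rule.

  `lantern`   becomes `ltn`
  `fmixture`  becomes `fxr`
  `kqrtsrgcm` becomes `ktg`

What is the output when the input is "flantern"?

What's happening: keep one character in every 3, starting at position 1 (positions 1st, 4th, 7th, ...).
"flantern" → "fnr".

fnr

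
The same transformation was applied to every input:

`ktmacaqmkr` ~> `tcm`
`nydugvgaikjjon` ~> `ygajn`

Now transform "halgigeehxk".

aiek

The rule is to keep one character in every 3, starting at position 2 (positions 2nd, 5th, 8th, ...).
For "halgigeehxk" the result is "aiek".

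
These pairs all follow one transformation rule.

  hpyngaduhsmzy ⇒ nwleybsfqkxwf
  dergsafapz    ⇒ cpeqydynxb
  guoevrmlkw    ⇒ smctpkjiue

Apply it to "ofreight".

dpcgefrm

The rule is to shift every letter 2 places backward in the alphabet (wrapping around), then move the first character to the end.
"ofreight" → "mdpcgefr" → "dpcgefrm".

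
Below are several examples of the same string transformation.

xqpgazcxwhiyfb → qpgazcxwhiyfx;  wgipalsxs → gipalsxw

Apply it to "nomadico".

omadicn

What's happening: delete the last character, then move the first character to the end.
Applying both steps to "nomadico": "nomadic", then "omadicn".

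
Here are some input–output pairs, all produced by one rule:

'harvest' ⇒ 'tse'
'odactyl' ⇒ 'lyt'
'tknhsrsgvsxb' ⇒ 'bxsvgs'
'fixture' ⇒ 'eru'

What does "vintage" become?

Looking at the pairs, the operation is to take characters alternately from the front and the back (1st, last, 2nd, 2nd-last, ...), then keep every other character starting from the second (positions 2nd, 4th, 6th, ...).
For "vintage", step one produces "veignat"; step two turns that into "ega".

ega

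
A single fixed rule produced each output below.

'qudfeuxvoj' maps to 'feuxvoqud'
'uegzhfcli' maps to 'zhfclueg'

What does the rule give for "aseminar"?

Each output is the input with this applied: delete the last character, then move the first 3 characters to the end (rotate left by 3).
For "aseminar", step one produces "asemina"; step two turns that into "minaase".

minaase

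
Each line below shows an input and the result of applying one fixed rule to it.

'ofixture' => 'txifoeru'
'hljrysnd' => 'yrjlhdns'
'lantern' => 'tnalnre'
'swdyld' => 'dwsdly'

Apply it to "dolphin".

Rule — reverse the string, then move the first 3 characters to the end (rotate left by 3).
"dolphin" → "plodnih".
(Check on "ofixture": → "erutxifo" → "txifoeru" ✓)

plodnih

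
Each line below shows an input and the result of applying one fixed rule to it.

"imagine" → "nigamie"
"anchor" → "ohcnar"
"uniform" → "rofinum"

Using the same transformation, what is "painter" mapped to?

Each output is the input with this applied: reverse the string, then move the first character to the end.
So "painter" becomes "etniapr".

etniapr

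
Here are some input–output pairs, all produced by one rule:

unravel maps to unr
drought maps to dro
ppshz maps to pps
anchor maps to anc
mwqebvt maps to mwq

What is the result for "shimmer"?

shi

The pattern: keep only the first 3 characters.
For "shimmer" the result is "shi".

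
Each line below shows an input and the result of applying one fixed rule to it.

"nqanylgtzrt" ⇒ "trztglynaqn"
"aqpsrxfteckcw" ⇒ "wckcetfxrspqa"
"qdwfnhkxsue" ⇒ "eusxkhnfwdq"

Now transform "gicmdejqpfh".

The pattern: reverse the string.
"gicmdejqpfh" → "hfpqjedmcig".

hfpqjedmcig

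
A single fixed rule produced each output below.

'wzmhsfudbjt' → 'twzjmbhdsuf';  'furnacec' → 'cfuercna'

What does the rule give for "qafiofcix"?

In each case the input is transformed by: swap the first and last characters, then take characters alternately from the front and the back (1st, last, 2nd, 2nd-last, ...).
Doing the same to "qafiofcix": "xqaifcifo".

xqaifcifo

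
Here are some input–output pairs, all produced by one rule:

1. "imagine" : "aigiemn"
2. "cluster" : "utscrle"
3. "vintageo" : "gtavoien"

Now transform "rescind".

Each output is the input with this applied: take characters alternately from the front and the back (1st, last, 2nd, 2nd-last, ...), then move the last 3 characters to the front (rotate right by 3).
Applying both steps to "rescind": "rdensic", then "sicrden".
(Check on "cluster": → "crleuts" → "utscrle" ✓)

sicrden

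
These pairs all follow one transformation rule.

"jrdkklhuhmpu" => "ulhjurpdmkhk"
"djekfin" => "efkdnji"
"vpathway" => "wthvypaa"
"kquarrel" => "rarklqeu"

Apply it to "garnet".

The rule is to take characters alternately from the front and the back (1st, last, 2nd, 2nd-last, ...), then move the last 3 characters to the front (rotate right by 3).
For "garnet", step one produces "gtaern"; step two turns that into "erngta".
(Check on "djekfin": → "dnjiefk" → "efkdnji" ✓)

erngta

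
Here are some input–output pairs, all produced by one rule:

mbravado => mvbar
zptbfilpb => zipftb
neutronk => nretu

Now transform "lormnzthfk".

ltozrnm

The transformation: delete the last 3 characters, then take characters alternately from the front and the back (1st, last, 2nd, 2nd-last, ...).
On "lormnzthfk": the first step gives "lormnzt", and the second then gives "ltozrnm".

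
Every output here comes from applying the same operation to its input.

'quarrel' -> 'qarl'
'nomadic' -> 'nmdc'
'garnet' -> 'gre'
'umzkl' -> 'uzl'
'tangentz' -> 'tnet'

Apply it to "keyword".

kyod

The pattern: keep every other character starting from the first (positions 1st, 3rd, 5th, ...).
"keyword" → "kyod".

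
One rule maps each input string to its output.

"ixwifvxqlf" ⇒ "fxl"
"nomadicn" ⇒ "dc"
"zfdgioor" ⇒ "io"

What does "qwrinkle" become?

The rule is to delete the first 3 characters, then keep every other character starting from the second (positions 2nd, 4th, 6th, ...).
For "qwrinkle", step one produces "inkle"; step two turns that into "nl".

nl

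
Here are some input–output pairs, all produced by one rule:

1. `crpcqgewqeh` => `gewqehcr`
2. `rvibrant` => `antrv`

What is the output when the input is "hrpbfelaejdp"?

elaejdphr

The pattern: move the first 2 characters to the end (rotate left by 2), then delete the first 3 characters.
On "hrpbfelaejdp": the first step gives "pbfelaejdphr", and the second then gives "elaejdphr".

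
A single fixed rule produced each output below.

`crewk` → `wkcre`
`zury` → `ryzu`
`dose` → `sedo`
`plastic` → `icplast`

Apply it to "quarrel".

What's happening: move the last 2 characters to the front (rotate right by 2).
For "quarrel" the result is "elquarr".

elquarr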